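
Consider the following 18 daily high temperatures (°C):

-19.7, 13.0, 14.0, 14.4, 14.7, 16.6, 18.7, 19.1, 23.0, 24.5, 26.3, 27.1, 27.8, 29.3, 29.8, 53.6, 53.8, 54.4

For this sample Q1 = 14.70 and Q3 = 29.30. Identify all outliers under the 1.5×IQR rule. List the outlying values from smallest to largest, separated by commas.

-19.7, 53.6, 53.8, 54.4

IQR = Q3 − Q1 = 29.30 − 14.70 = 14.60.
Lower fence = Q1 − 1.5·IQR = 14.70 − 21.90 = -7.20.
Upper fence = Q3 + 1.5·IQR = 29.30 + 21.90 = 51.20.
-19.7 < -7.20 → outlier.
53.6 > 51.20 → outlier.
53.8 > 51.20 → outlier.
54.4 > 51.20 → outlier.
All remaining values lie within [-7.20, 51.20].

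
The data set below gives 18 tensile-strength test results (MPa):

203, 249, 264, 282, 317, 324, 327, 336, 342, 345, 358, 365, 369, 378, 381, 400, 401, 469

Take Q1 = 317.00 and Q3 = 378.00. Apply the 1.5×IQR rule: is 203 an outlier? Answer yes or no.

yes

IQR = Q3 − Q1 = 378.00 − 317.00 = 61.00.
Lower fence = Q1 − 1.5·IQR = 317.00 − 91.50 = 225.50.
Upper fence = Q3 + 1.5·IQR = 378.00 + 91.50 = 469.50.
203 lies below the lower fence.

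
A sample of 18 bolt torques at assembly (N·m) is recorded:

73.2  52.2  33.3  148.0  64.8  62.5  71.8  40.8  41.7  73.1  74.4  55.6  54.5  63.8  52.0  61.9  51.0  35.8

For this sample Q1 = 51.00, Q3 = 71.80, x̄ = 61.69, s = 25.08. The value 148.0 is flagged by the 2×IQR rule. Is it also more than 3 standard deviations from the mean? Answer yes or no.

z = (148.0 − 61.69) / 25.08 = 3.44.
|z| = 3.44 > 3.

yes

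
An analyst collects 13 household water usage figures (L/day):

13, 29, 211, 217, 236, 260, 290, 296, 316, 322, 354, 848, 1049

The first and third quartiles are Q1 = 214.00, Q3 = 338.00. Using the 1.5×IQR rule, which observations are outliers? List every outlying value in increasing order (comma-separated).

IQR = Q3 − Q1 = 338.00 − 214.00 = 124.00.
Lower fence = Q1 − 1.5·IQR = 214.00 − 186.00 = 28.00.
Upper fence = Q3 + 1.5·IQR = 338.00 + 186.00 = 524.00.
13 < 28.00 → outlier.
848 > 524.00 → outlier.
1049 > 524.00 → outlier.
All remaining values lie within [28.00, 524.00].

13, 848, 1049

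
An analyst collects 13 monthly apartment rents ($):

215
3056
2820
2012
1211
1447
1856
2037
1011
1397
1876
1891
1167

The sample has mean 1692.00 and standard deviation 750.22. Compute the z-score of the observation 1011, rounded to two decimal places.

-0.91

z = (1011 − 1692.00) / 750.22 = -0.91.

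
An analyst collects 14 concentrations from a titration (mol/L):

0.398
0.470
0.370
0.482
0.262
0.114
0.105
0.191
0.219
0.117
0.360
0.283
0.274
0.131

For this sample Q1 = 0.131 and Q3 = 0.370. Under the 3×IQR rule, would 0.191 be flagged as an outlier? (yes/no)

no

IQR = Q3 − Q1 = 0.370 − 0.131 = 0.239.
Lower fence = Q1 − 3·IQR = 0.131 − 0.717 = -0.586.
Upper fence = Q3 + 3·IQR = 0.370 + 0.717 = 1.087.
0.191 lies within [-0.586, 1.087].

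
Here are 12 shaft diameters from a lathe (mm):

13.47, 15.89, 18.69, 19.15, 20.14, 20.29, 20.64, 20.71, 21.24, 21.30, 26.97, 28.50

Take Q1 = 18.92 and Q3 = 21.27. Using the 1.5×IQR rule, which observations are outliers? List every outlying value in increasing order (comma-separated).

IQR = Q3 − Q1 = 21.27 − 18.92 = 2.35.
Lower fence = Q1 − 1.5·IQR = 18.92 − 3.525 = 15.395.
Upper fence = Q3 + 1.5·IQR = 21.27 + 3.525 = 24.795.
13.47 < 15.395 → outlier.
26.97 > 24.795 → outlier.
28.50 > 24.795 → outlier.
All remaining values lie within [15.395, 24.795].

13.47, 26.97, 28.50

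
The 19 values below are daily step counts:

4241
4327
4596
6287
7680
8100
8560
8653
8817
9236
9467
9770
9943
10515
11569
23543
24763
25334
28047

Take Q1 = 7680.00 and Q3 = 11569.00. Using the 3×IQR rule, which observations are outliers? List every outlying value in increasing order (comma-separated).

23543, 24763, 25334, 28047

IQR = Q3 − Q1 = 11569.00 − 7680.00 = 3889.00.
Lower fence = Q1 − 3·IQR = 7680.00 − 11667.00 = -3987.00.
Upper fence = Q3 + 3·IQR = 11569.00 + 11667.00 = 23236.00.
23543 > 23236.00 → outlier.
24763 > 23236.00 → outlier.
25334 > 23236.00 → outlier.
28047 > 23236.00 → outlier.
All remaining values lie within [-3987.00, 23236.00].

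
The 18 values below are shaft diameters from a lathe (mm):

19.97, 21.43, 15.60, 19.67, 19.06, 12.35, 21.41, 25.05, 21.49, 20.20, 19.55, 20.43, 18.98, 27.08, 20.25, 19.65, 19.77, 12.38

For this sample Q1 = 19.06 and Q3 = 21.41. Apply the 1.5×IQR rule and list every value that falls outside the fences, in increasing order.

12.35, 12.38, 25.05, 27.08

IQR = Q3 − Q1 = 21.41 − 19.06 = 2.35.
Lower fence = Q1 − 1.5·IQR = 19.06 − 3.525 = 15.535.
Upper fence = Q3 + 1.5·IQR = 21.41 + 3.525 = 24.935.
12.35 < 15.535 → outlier.
12.38 < 15.535 → outlier.
25.05 > 24.935 → outlier.
27.08 > 24.935 → outlier.
All remaining values lie within [15.535, 24.935].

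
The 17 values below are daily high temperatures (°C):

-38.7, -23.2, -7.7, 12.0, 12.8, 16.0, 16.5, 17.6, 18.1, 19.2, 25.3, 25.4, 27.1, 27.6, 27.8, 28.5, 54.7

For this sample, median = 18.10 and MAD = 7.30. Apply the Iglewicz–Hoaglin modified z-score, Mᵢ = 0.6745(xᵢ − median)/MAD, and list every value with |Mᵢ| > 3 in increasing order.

|Mᵢ| > 3 ⇔ |xᵢ − 18.10| > 3·7.30/0.6745 = 32.47.
So outliers lie outside [-14.37, 50.57].
-38.7: M = -5.25 → outlier.
-23.2: M = -3.82 → outlier.
54.7: M = 3.38 → outlier.

-38.7, -23.2, 54.7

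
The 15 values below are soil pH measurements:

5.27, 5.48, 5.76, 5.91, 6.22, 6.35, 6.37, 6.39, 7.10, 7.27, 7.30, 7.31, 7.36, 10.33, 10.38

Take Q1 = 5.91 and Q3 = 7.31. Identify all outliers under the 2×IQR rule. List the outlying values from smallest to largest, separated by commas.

10.33, 10.38

IQR = Q3 − Q1 = 7.31 − 5.91 = 1.40.
Lower fence = Q1 − 2·IQR = 5.91 − 2.80 = 3.11.
Upper fence = Q3 + 2·IQR = 7.31 + 2.80 = 10.11.
10.33 > 10.11 → outlier.
10.38 > 10.11 → outlier.
All remaining values lie within [3.11, 10.11].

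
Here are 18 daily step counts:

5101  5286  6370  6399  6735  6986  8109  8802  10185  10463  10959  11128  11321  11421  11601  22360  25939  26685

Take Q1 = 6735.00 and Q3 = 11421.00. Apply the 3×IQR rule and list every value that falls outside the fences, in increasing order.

25939, 26685

IQR = Q3 − Q1 = 11421.00 − 6735.00 = 4686.00.
Lower fence = Q1 − 3·IQR = 6735.00 − 14058.00 = -7323.00.
Upper fence = Q3 + 3·IQR = 11421.00 + 14058.00 = 25479.00.
25939 > 25479.00 → outlier.
26685 > 25479.00 → outlier.
All remaining values lie within [-7323.00, 25479.00].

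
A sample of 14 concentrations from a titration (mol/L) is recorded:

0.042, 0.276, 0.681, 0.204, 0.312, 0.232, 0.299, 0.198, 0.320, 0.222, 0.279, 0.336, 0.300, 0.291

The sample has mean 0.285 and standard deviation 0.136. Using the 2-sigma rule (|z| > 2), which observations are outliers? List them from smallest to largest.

Cutoffs at x̄ ± 2s: 0.285 ± 2·0.136 = [0.013, 0.557].
0.681: z = 2.91, |z| > 2 → outlier.
Every other value lies within [0.013, 0.557].

0.681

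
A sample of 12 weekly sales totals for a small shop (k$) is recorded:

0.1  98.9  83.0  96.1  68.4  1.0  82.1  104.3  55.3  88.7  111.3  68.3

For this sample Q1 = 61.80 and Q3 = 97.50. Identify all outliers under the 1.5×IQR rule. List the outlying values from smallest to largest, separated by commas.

IQR = Q3 − Q1 = 97.50 − 61.80 = 35.70.
Lower fence = Q1 − 1.5·IQR = 61.80 − 53.55 = 8.25.
Upper fence = Q3 + 1.5·IQR = 97.50 + 53.55 = 151.05.
0.1 < 8.25 → outlier.
1.0 < 8.25 → outlier.
All remaining values lie within [8.25, 151.05].

0.1, 1.0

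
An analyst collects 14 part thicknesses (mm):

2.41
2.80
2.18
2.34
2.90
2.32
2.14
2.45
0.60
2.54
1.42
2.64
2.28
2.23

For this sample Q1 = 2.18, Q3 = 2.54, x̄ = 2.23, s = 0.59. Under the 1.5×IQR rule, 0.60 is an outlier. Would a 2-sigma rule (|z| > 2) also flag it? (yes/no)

z = (0.60 − 2.23) / 0.59 = -2.76.
|z| = 2.76 > 2.

yes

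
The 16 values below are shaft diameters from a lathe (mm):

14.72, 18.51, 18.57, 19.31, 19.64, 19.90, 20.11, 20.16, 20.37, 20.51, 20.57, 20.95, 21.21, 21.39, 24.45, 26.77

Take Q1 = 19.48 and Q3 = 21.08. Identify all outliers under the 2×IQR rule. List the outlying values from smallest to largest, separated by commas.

IQR = Q3 − Q1 = 21.08 − 19.48 = 1.60.
Lower fence = Q1 − 2·IQR = 19.48 − 3.20 = 16.28.
Upper fence = Q3 + 2·IQR = 21.08 + 3.20 = 24.28.
14.72 < 16.28 → outlier.
24.45 > 24.28 → outlier.
26.77 > 24.28 → outlier.
All remaining values lie within [16.28, 24.28].

14.72, 24.45, 26.77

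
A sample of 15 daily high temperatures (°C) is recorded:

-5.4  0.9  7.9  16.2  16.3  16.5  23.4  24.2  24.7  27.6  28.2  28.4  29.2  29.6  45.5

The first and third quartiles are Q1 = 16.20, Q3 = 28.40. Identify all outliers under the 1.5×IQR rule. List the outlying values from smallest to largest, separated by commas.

-5.4

IQR = Q3 − Q1 = 28.40 − 16.20 = 12.20.
Lower fence = Q1 − 1.5·IQR = 16.20 − 18.30 = -2.10.
Upper fence = Q3 + 1.5·IQR = 28.40 + 18.30 = 46.70.
-5.4 < -2.10 → outlier.
All remaining values lie within [-2.10, 46.70].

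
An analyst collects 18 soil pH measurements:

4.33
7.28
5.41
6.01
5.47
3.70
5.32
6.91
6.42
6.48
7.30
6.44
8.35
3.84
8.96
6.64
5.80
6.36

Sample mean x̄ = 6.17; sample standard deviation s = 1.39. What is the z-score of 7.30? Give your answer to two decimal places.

z = (7.30 − 6.17) / 1.39 = 0.81.

0.81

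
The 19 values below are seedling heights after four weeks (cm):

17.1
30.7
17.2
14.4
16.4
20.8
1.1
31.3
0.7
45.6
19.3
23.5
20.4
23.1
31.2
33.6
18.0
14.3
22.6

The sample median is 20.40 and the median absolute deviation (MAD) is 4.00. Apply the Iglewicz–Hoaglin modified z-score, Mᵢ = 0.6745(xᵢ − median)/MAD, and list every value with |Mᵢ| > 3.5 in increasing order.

|Mᵢ| > 3.5 ⇔ |xᵢ − 20.40| > 3.5·4.00/0.6745 = 20.76.
So outliers lie outside [-0.36, 41.16].
45.6: M = 4.25 → outlier.

45.6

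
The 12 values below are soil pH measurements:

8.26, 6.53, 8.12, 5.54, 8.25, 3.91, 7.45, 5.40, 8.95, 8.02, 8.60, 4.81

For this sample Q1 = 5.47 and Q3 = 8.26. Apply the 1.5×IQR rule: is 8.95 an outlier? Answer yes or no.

IQR = Q3 − Q1 = 8.26 − 5.47 = 2.79.
Lower fence = Q1 − 1.5·IQR = 5.47 − 4.185 = 1.285.
Upper fence = Q3 + 1.5·IQR = 8.26 + 4.185 = 12.445.
8.95 lies within [1.285, 12.445].

no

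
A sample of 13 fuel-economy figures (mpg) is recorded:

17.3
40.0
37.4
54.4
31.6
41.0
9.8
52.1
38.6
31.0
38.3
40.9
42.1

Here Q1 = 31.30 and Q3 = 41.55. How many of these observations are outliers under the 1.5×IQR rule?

IQR = 10.25; fences at 31.30 − 15.375 = 15.925 and 41.55 + 15.375 = 56.925.
Outside the cutoffs: 9.8.

1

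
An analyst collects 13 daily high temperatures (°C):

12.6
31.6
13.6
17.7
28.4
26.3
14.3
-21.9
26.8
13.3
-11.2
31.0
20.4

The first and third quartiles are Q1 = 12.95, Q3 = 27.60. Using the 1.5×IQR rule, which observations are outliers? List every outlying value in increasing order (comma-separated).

IQR = Q3 − Q1 = 27.60 − 12.95 = 14.65.
Lower fence = Q1 − 1.5·IQR = 12.95 − 21.975 = -9.025.
Upper fence = Q3 + 1.5·IQR = 27.60 + 21.975 = 49.575.
-21.9 < -9.025 → outlier.
-11.2 < -9.025 → outlier.
All remaining values lie within [-9.025, 49.575].

-21.9, -11.2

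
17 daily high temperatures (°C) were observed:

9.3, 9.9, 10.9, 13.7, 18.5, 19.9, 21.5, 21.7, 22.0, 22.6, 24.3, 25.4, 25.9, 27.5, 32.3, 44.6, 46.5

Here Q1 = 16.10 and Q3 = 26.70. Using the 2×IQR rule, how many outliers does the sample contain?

IQR = 10.60; fences at 16.10 − 21.20 = -5.10 and 26.70 + 21.20 = 47.90.
Every value lies within the cutoffs.

0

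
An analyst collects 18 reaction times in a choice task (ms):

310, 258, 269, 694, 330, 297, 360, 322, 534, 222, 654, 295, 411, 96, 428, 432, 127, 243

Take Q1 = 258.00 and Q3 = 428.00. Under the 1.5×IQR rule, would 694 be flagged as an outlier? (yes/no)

yes

IQR = Q3 − Q1 = 428.00 − 258.00 = 170.00.
Lower fence = Q1 − 1.5·IQR = 258.00 − 255.00 = 3.00.
Upper fence = Q3 + 1.5·IQR = 428.00 + 255.00 = 683.00.
694 lies above the upper fence.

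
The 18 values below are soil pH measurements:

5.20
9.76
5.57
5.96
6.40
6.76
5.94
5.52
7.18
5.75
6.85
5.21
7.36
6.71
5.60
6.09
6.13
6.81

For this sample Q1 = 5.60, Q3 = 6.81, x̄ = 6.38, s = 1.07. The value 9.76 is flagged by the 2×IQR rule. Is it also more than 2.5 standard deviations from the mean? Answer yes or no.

z = (9.76 − 6.38) / 1.07 = 3.16.
|z| = 3.16 > 2.5.

yes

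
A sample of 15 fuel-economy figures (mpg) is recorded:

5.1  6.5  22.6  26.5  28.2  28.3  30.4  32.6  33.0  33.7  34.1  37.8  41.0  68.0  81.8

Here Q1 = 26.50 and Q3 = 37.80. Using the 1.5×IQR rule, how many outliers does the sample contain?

4

IQR = 11.30; fences at 26.50 − 16.95 = 9.55 and 37.80 + 16.95 = 54.75.
Outside the cutoffs: 5.1, 6.5, 68.0, 81.8.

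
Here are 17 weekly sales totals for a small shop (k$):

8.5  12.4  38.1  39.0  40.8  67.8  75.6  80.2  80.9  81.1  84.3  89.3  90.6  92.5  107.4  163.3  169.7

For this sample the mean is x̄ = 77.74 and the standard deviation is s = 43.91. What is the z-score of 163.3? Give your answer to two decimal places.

1.95

z = (163.3 − 77.74) / 43.91 = 1.95.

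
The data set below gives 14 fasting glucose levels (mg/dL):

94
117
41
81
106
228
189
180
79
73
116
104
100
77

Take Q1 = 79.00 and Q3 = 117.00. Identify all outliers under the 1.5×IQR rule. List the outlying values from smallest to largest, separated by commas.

IQR = Q3 − Q1 = 117.00 − 79.00 = 38.00.
Lower fence = Q1 − 1.5·IQR = 79.00 − 57.00 = 22.00.
Upper fence = Q3 + 1.5·IQR = 117.00 + 57.00 = 174.00.
180 > 174.00 → outlier.
189 > 174.00 → outlier.
228 > 174.00 → outlier.
All remaining values lie within [22.00, 174.00].

180, 189, 228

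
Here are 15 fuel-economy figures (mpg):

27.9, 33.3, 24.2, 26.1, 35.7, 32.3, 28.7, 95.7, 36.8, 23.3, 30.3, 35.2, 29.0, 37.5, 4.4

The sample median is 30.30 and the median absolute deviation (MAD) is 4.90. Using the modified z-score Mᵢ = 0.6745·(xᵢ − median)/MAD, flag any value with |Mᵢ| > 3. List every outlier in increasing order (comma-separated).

4.4, 95.7

|Mᵢ| > 3 ⇔ |xᵢ − 30.30| > 3·4.90/0.6745 = 21.79.
So outliers lie outside [8.51, 52.09].
4.4: M = -3.57 → outlier.
95.7: M = 9.00 → outlier.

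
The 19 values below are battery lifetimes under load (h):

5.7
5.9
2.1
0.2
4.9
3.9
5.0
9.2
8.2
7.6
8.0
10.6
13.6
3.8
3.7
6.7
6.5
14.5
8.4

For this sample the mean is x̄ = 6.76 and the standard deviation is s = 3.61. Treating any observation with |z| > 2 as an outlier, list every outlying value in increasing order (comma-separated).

14.5

Cutoffs at x̄ ± 2s: 6.76 ± 2·3.61 = [-0.46, 13.98].
14.5: z = 2.14, |z| > 2 → outlier.
Every other value lies within [-0.46, 13.98].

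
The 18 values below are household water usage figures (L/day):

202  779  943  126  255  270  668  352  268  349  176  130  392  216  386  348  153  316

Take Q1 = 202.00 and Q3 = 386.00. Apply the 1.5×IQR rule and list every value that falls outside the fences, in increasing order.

668, 779, 943

IQR = Q3 − Q1 = 386.00 − 202.00 = 184.00.
Lower fence = Q1 − 1.5·IQR = 202.00 − 276.00 = -74.00.
Upper fence = Q3 + 1.5·IQR = 386.00 + 276.00 = 662.00.
668 > 662.00 → outlier.
779 > 662.00 → outlier.
943 > 662.00 → outlier.
All remaining values lie within [-74.00, 662.00].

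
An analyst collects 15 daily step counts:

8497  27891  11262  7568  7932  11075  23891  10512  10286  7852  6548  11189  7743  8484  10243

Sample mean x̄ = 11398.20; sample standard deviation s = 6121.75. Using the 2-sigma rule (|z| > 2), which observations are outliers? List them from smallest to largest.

Cutoffs at x̄ ± 2s: 11398.20 ± 2·6121.75 = [-845.30, 23641.70].
23891: z = 2.04, |z| > 2 → outlier.
27891: z = 2.69, |z| > 2 → outlier.
Every other value lies within [-845.30, 23641.70].

23891, 27891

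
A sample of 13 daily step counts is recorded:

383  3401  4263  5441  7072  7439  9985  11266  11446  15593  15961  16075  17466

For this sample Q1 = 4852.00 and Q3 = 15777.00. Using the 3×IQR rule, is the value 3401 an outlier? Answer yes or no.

IQR = Q3 − Q1 = 15777.00 − 4852.00 = 10925.00.
Lower fence = Q1 − 3·IQR = 4852.00 − 32775.00 = -27923.00.
Upper fence = Q3 + 3·IQR = 15777.00 + 32775.00 = 48552.00.
3401 lies within [-27923.00, 48552.00].

no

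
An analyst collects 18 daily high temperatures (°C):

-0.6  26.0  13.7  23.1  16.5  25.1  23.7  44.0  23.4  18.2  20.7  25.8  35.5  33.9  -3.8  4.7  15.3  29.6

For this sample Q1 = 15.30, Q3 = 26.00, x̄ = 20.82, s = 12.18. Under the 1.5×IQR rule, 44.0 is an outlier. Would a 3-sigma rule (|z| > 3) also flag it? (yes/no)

no

z = (44.0 − 20.82) / 12.18 = 1.90.
|z| = 1.90 ≤ 3.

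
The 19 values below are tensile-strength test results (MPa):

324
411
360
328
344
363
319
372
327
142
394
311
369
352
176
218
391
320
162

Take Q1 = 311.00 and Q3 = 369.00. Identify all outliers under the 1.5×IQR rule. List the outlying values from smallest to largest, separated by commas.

IQR = Q3 − Q1 = 369.00 − 311.00 = 58.00.
Lower fence = Q1 − 1.5·IQR = 311.00 − 87.00 = 224.00.
Upper fence = Q3 + 1.5·IQR = 369.00 + 87.00 = 456.00.
142 < 224.00 → outlier.
162 < 224.00 → outlier.
176 < 224.00 → outlier.
218 < 224.00 → outlier.
All remaining values lie within [224.00, 456.00].

142, 162, 176, 218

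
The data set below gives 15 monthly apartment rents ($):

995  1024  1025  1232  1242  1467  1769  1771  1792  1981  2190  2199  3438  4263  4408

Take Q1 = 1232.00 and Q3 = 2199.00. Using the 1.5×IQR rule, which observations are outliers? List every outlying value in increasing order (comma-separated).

IQR = Q3 − Q1 = 2199.00 − 1232.00 = 967.00.
Lower fence = Q1 − 1.5·IQR = 1232.00 − 1450.50 = -218.50.
Upper fence = Q3 + 1.5·IQR = 2199.00 + 1450.50 = 3649.50.
4263 > 3649.50 → outlier.
4408 > 3649.50 → outlier.
All remaining values lie within [-218.50, 3649.50].

4263, 4408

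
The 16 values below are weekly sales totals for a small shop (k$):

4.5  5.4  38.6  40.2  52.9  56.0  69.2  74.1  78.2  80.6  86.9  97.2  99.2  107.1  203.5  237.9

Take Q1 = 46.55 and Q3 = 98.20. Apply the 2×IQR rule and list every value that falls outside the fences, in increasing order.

IQR = Q3 − Q1 = 98.20 − 46.55 = 51.65.
Lower fence = Q1 − 2·IQR = 46.55 − 103.30 = -56.75.
Upper fence = Q3 + 2·IQR = 98.20 + 103.30 = 201.50.
203.5 > 201.50 → outlier.
237.9 > 201.50 → outlier.
All remaining values lie within [-56.75, 201.50].

203.5, 237.9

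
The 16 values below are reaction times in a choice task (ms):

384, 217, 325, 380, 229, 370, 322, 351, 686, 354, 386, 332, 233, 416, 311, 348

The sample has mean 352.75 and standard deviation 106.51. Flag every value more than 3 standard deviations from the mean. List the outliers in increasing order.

Cutoffs at x̄ ± 3s: 352.75 ± 3·106.51 = [33.22, 672.28].
686: z = 3.13, |z| > 3 → outlier.
Every other value lies within [33.22, 672.28].

686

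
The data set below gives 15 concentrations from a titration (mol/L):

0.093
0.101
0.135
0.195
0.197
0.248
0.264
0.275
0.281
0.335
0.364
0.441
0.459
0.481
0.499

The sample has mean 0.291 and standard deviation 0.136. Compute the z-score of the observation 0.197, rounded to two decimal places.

-0.69

z = (0.197 − 0.291) / 0.136 = -0.69.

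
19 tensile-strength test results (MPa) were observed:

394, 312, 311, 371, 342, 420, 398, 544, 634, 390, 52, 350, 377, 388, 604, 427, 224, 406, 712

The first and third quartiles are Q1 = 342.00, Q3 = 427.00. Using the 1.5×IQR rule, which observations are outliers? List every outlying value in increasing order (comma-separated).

IQR = Q3 − Q1 = 427.00 − 342.00 = 85.00.
Lower fence = Q1 − 1.5·IQR = 342.00 − 127.50 = 214.50.
Upper fence = Q3 + 1.5·IQR = 427.00 + 127.50 = 554.50.
52 < 214.50 → outlier.
604 > 554.50 → outlier.
634 > 554.50 → outlier.
712 > 554.50 → outlier.
All remaining values lie within [214.50, 554.50].

52, 604, 634, 712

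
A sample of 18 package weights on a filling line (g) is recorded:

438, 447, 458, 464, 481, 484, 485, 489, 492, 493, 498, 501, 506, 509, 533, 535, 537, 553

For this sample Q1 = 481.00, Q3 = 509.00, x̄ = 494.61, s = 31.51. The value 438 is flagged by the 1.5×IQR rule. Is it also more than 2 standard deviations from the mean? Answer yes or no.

no

z = (438 − 494.61) / 31.51 = -1.80.
|z| = 1.80 ≤ 2.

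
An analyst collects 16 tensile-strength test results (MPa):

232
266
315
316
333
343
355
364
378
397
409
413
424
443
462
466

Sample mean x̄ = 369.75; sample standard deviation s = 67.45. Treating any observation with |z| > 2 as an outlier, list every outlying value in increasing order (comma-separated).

232

Cutoffs at x̄ ± 2s: 369.75 ± 2·67.45 = [234.85, 504.65].
232: z = -2.04, |z| > 2 → outlier.
Every other value lies within [234.85, 504.65].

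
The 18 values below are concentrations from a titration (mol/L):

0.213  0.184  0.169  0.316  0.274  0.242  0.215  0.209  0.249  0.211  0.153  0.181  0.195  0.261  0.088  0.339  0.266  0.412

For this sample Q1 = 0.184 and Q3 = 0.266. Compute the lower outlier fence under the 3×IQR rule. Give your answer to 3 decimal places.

-0.062

IQR = Q3 − Q1 = 0.266 − 0.184 = 0.082.
Lower fence = Q1 − 3·IQR = 0.184 − 0.246 = -0.062.
Upper fence = Q3 + 3·IQR = 0.266 + 0.246 = 0.512.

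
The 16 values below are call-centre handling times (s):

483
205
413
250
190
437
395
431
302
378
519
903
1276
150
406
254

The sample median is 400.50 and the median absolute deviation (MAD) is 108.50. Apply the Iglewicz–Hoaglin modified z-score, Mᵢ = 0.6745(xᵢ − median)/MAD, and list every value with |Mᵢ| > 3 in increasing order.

|Mᵢ| > 3 ⇔ |xᵢ − 400.50| > 3·108.50/0.6745 = 482.58.
So outliers lie outside [-82.08, 883.08].
903: M = 3.12 → outlier.
1276: M = 5.44 → outlier.

903, 1276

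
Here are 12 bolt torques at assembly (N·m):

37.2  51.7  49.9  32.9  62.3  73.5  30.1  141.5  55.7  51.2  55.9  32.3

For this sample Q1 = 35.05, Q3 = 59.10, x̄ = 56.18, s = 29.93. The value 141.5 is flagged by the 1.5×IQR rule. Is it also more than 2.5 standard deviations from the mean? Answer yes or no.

z = (141.5 − 56.18) / 29.93 = 2.85.
|z| = 2.85 > 2.5.

yes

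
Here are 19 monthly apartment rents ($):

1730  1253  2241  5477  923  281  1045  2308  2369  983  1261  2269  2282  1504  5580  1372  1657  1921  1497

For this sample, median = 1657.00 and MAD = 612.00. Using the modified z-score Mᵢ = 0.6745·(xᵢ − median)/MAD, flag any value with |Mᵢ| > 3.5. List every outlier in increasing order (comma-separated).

|Mᵢ| > 3.5 ⇔ |xᵢ − 1657.00| > 3.5·612.00/0.6745 = 3175.69.
So outliers lie outside [-1518.69, 4832.69].
5477: M = 4.21 → outlier.
5580: M = 4.32 → outlier.

5477, 5580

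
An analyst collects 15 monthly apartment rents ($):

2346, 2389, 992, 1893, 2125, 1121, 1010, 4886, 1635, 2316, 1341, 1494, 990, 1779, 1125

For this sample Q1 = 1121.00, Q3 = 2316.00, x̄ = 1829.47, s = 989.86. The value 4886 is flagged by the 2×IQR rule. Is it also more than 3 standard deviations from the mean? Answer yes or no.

z = (4886 − 1829.47) / 989.86 = 3.09.
|z| = 3.09 > 3.

yes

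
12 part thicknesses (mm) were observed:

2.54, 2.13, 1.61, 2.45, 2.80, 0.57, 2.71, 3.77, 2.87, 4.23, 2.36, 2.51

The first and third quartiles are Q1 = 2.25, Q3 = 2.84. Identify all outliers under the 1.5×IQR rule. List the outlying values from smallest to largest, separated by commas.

0.57, 3.77, 4.23

IQR = Q3 − Q1 = 2.84 − 2.25 = 0.59.
Lower fence = Q1 − 1.5·IQR = 2.25 − 0.885 = 1.365.
Upper fence = Q3 + 1.5·IQR = 2.84 + 0.885 = 3.725.
0.57 < 1.365 → outlier.
3.77 > 3.725 → outlier.
4.23 > 3.725 → outlier.
All remaining values lie within [1.365, 3.725].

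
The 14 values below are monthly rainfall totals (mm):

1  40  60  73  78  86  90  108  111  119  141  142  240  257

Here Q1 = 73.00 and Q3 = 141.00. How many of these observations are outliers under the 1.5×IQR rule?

IQR = 68.00; fences at 73.00 − 102.00 = -29.00 and 141.00 + 102.00 = 243.00.
Outside the cutoffs: 257.

1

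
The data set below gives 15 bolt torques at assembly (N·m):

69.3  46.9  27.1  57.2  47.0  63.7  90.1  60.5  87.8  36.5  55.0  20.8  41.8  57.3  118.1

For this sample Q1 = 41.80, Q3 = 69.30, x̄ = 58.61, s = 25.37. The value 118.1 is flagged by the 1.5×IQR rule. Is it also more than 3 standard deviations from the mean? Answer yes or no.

z = (118.1 − 58.61) / 25.37 = 2.34.
|z| = 2.34 ≤ 3.

no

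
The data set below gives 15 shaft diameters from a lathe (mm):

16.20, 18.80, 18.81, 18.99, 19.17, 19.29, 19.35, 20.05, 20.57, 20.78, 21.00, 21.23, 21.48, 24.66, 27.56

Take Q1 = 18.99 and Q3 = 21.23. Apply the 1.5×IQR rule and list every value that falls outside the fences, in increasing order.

24.66, 27.56

IQR = Q3 − Q1 = 21.23 − 18.99 = 2.24.
Lower fence = Q1 − 1.5·IQR = 18.99 − 3.36 = 15.63.
Upper fence = Q3 + 1.5·IQR = 21.23 + 3.36 = 24.59.
24.66 > 24.59 → outlier.
27.56 > 24.59 → outlier.
All remaining values lie within [15.63, 24.59].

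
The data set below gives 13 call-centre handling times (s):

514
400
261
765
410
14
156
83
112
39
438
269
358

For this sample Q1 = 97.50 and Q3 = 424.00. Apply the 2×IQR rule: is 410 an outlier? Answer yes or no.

no

IQR = Q3 − Q1 = 424.00 − 97.50 = 326.50.
Lower fence = Q1 − 2·IQR = 97.50 − 653.00 = -555.50.
Upper fence = Q3 + 2·IQR = 424.00 + 653.00 = 1077.00.
410 lies within [-555.50, 1077.00].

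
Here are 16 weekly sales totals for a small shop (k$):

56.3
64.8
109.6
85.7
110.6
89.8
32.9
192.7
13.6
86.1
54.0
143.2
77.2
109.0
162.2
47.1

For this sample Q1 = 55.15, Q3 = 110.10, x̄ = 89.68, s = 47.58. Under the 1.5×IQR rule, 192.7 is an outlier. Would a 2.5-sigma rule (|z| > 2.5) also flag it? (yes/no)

no

z = (192.7 − 89.68) / 47.58 = 2.17.
|z| = 2.17 ≤ 2.5.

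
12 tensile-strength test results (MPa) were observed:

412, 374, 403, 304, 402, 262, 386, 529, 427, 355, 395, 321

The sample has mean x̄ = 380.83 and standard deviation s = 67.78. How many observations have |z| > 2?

1

Cutoffs: x̄ ± 2s = [245.27, 516.39].
Outside the cutoffs: 529.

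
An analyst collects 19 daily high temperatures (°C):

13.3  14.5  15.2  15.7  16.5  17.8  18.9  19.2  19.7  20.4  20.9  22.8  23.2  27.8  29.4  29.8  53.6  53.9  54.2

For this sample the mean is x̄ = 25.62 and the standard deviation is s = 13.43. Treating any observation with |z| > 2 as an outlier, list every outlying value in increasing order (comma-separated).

53.6, 53.9, 54.2

Cutoffs at x̄ ± 2s: 25.62 ± 2·13.43 = [-1.24, 52.48].
53.6: z = 2.08, |z| > 2 → outlier.
53.9: z = 2.11, |z| > 2 → outlier.
54.2: z = 2.13, |z| > 2 → outlier.
Every other value lies within [-1.24, 52.48].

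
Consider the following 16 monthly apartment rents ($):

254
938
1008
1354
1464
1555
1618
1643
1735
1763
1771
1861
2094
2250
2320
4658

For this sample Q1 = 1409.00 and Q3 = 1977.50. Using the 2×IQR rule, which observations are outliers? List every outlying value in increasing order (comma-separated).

254, 4658

IQR = Q3 − Q1 = 1977.50 − 1409.00 = 568.50.
Lower fence = Q1 − 2·IQR = 1409.00 − 1137.00 = 272.00.
Upper fence = Q3 + 2·IQR = 1977.50 + 1137.00 = 3114.50.
254 < 272.00 → outlier.
4658 > 3114.50 → outlier.
All remaining values lie within [272.00, 3114.50].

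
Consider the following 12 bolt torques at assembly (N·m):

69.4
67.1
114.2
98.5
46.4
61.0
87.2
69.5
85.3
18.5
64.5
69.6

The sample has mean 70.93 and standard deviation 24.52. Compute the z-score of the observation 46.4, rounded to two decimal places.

-1.00

z = (46.4 − 70.93) / 24.52 = -1.00.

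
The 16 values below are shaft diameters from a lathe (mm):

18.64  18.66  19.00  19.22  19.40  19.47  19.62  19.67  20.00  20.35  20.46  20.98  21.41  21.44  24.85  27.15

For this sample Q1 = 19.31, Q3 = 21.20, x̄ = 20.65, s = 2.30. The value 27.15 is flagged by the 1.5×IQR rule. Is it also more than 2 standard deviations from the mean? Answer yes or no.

z = (27.15 − 20.65) / 2.30 = 2.83.
|z| = 2.83 > 2.

yes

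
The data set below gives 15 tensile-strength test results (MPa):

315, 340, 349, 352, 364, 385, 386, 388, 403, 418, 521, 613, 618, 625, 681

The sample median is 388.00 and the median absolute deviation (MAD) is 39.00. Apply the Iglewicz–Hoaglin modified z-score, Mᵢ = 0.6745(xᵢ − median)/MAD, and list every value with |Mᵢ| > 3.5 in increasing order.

|Mᵢ| > 3.5 ⇔ |xᵢ − 388.00| > 3.5·39.00/0.6745 = 202.37.
So outliers lie outside [185.63, 590.37].
613: M = 3.89 → outlier.
618: M = 3.98 → outlier.
625: M = 4.10 → outlier.
681: M = 5.07 → outlier.

613, 618, 625, 681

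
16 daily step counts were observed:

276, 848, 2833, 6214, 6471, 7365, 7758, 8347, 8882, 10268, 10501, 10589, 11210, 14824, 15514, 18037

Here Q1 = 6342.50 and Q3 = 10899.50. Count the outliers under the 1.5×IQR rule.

1

IQR = 4557.00; fences at 6342.50 − 6835.50 = -493.00 and 10899.50 + 6835.50 = 17735.00.
Outside the cutoffs: 18037.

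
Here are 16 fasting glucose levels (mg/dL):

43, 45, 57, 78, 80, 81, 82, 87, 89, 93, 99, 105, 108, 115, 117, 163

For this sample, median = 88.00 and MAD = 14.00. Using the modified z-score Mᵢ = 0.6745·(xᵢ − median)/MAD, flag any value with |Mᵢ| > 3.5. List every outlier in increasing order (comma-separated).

163

|Mᵢ| > 3.5 ⇔ |xᵢ − 88.00| > 3.5·14.00/0.6745 = 72.65.
So outliers lie outside [15.35, 160.65].
163: M = 3.61 → outlier.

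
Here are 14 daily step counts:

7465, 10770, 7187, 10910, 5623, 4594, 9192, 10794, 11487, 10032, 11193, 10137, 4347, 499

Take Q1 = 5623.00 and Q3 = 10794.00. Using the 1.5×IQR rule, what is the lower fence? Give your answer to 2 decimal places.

IQR = Q3 − Q1 = 10794.00 − 5623.00 = 5171.00.
Lower fence = Q1 − 1.5·IQR = 5623.00 − 7756.50 = -2133.50.
Upper fence = Q3 + 1.5·IQR = 10794.00 + 7756.50 = 18550.50.

-2133.50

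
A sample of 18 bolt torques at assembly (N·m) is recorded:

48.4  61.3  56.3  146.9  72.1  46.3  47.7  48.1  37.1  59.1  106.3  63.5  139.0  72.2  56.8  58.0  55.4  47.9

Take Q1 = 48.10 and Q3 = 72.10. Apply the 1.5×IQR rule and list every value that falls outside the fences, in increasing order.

139.0, 146.9

IQR = Q3 − Q1 = 72.10 − 48.10 = 24.00.
Lower fence = Q1 − 1.5·IQR = 48.10 − 36.00 = 12.10.
Upper fence = Q3 + 1.5·IQR = 72.10 + 36.00 = 108.10.
139.0 > 108.10 → outlier.
146.9 > 108.10 → outlier.
All remaining values lie within [12.10, 108.10].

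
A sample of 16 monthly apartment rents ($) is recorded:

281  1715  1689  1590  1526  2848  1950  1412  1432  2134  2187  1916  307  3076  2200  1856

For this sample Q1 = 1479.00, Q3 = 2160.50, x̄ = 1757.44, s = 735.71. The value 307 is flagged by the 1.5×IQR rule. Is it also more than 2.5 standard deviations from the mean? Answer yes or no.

no

z = (307 − 1757.44) / 735.71 = -1.97.
|z| = 1.97 ≤ 2.5.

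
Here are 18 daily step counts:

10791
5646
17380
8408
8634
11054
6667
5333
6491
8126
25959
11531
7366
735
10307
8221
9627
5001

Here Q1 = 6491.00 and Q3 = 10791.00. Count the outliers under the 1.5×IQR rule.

IQR = 4300.00; fences at 6491.00 − 6450.00 = 41.00 and 10791.00 + 6450.00 = 17241.00.
Outside the cutoffs: 17380, 25959.

2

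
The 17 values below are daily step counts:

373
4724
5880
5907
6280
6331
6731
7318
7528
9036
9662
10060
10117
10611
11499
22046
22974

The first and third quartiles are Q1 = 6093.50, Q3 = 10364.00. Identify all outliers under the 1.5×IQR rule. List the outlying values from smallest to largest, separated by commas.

22046, 22974

IQR = Q3 − Q1 = 10364.00 − 6093.50 = 4270.50.
Lower fence = Q1 − 1.5·IQR = 6093.50 − 6405.75 = -312.25.
Upper fence = Q3 + 1.5·IQR = 10364.00 + 6405.75 = 16769.75.
22046 > 16769.75 → outlier.
22974 > 16769.75 → outlier.
All remaining values lie within [-312.25, 16769.75].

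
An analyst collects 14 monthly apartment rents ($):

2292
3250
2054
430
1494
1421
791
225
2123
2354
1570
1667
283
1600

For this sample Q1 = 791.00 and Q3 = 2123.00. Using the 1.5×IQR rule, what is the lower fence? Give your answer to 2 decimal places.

IQR = Q3 − Q1 = 2123.00 − 791.00 = 1332.00.
Lower fence = Q1 − 1.5·IQR = 791.00 − 1998.00 = -1207.00.
Upper fence = Q3 + 1.5·IQR = 2123.00 + 1998.00 = 4121.00.

-1207.00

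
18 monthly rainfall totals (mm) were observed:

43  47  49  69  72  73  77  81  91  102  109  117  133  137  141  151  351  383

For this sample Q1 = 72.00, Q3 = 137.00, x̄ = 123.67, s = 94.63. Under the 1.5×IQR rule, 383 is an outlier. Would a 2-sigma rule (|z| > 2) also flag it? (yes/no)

yes

z = (383 − 123.67) / 94.63 = 2.74.
|z| = 2.74 > 2.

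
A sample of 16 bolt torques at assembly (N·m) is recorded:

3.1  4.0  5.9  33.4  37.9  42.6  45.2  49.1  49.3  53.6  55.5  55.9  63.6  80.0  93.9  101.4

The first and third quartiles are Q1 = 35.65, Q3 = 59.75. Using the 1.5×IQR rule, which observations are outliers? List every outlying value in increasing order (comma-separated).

IQR = Q3 − Q1 = 59.75 − 35.65 = 24.10.
Lower fence = Q1 − 1.5·IQR = 35.65 − 36.15 = -0.50.
Upper fence = Q3 + 1.5·IQR = 59.75 + 36.15 = 95.90.
101.4 > 95.90 → outlier.
All remaining values lie within [-0.50, 95.90].

101.4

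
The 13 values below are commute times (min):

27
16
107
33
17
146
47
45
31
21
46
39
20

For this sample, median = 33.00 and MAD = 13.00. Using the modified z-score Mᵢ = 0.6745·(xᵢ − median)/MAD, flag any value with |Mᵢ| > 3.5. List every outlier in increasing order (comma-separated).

107, 146

|Mᵢ| > 3.5 ⇔ |xᵢ − 33.00| > 3.5·13.00/0.6745 = 67.46.
So outliers lie outside [-34.46, 100.46].
107: M = 3.84 → outlier.
146: M = 5.86 → outlier.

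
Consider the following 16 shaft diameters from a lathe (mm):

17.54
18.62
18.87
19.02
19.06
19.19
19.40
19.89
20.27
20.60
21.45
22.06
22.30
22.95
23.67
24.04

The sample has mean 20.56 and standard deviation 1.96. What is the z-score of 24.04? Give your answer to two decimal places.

z = (24.04 − 20.56) / 1.96 = 1.78.

1.78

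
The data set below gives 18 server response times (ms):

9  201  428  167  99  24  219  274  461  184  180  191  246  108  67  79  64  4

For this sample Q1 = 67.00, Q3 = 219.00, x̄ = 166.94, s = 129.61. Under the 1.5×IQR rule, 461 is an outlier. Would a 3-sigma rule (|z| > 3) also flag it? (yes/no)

z = (461 − 166.94) / 129.61 = 2.27.
|z| = 2.27 ≤ 3.

no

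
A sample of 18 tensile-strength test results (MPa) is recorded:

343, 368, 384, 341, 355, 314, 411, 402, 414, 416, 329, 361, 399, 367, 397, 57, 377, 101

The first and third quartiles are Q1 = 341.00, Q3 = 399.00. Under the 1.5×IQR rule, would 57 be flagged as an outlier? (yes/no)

yes

IQR = Q3 − Q1 = 399.00 − 341.00 = 58.00.
Lower fence = Q1 − 1.5·IQR = 341.00 − 87.00 = 254.00.
Upper fence = Q3 + 1.5·IQR = 399.00 + 87.00 = 486.00.
57 lies below the lower fence.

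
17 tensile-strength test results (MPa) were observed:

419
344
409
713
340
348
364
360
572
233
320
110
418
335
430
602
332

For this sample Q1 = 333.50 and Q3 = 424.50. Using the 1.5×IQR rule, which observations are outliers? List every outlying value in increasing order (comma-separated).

110, 572, 602, 713

IQR = Q3 − Q1 = 424.50 − 333.50 = 91.00.
Lower fence = Q1 − 1.5·IQR = 333.50 − 136.50 = 197.00.
Upper fence = Q3 + 1.5·IQR = 424.50 + 136.50 = 561.00.
110 < 197.00 → outlier.
572 > 561.00 → outlier.
602 > 561.00 → outlier.
713 > 561.00 → outlier.
All remaining values lie within [197.00, 561.00].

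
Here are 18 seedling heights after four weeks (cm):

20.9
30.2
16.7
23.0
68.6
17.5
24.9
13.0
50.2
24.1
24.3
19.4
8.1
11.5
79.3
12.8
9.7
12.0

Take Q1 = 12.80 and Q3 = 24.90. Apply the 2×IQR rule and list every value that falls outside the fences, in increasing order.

IQR = Q3 − Q1 = 24.90 − 12.80 = 12.10.
Lower fence = Q1 − 2·IQR = 12.80 − 24.20 = -11.40.
Upper fence = Q3 + 2·IQR = 24.90 + 24.20 = 49.10.
50.2 > 49.10 → outlier.
68.6 > 49.10 → outlier.
79.3 > 49.10 → outlier.
All remaining values lie within [-11.40, 49.10].

50.2, 68.6, 79.3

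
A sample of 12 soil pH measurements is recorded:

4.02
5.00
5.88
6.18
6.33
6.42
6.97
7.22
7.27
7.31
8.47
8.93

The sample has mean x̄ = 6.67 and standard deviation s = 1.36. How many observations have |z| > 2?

Cutoffs: x̄ ± 2s = [3.95, 9.39].
Every value lies within the cutoffs.

0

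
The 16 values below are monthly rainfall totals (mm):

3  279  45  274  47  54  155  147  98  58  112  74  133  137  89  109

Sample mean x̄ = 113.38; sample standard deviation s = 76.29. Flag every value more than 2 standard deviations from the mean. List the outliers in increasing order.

Cutoffs at x̄ ± 2s: 113.38 ± 2·76.29 = [-39.20, 265.96].
274: z = 2.11, |z| > 2 → outlier.
279: z = 2.17, |z| > 2 → outlier.
Every other value lies within [-39.20, 265.96].

274, 279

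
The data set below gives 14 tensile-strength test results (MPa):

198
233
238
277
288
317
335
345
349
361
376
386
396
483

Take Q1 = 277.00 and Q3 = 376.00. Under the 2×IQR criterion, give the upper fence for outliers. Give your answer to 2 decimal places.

574.00

IQR = Q3 − Q1 = 376.00 − 277.00 = 99.00.
Lower fence = Q1 − 2·IQR = 277.00 − 198.00 = 79.00.
Upper fence = Q3 + 2·IQR = 376.00 + 198.00 = 574.00.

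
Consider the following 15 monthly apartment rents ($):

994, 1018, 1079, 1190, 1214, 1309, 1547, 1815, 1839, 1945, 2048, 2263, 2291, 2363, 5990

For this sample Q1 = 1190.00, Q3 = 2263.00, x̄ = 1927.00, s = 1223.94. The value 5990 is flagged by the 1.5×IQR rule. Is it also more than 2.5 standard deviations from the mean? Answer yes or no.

z = (5990 − 1927.00) / 1223.94 = 3.32.
|z| = 3.32 > 2.5.

yes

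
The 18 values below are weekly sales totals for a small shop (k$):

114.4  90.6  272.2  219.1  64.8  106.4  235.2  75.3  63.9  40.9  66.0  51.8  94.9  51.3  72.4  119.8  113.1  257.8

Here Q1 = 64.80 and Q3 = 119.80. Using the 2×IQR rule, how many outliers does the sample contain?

3

IQR = 55.00; fences at 64.80 − 110.00 = -45.20 and 119.80 + 110.00 = 229.80.
Outside the cutoffs: 235.2, 257.8, 272.2.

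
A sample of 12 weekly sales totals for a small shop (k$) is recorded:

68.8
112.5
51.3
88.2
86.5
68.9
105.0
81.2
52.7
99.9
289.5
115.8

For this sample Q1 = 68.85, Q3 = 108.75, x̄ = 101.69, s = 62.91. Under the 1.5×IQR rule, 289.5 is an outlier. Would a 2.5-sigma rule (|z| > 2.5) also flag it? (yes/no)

z = (289.5 − 101.69) / 62.91 = 2.99.
|z| = 2.99 > 2.5.

yes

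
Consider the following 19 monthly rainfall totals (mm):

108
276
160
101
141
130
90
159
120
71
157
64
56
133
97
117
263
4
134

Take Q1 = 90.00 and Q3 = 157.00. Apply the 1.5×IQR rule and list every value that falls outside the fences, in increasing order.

263, 276

IQR = Q3 − Q1 = 157.00 − 90.00 = 67.00.
Lower fence = Q1 − 1.5·IQR = 90.00 − 100.50 = -10.50.
Upper fence = Q3 + 1.5·IQR = 157.00 + 100.50 = 257.50.
263 > 257.50 → outlier.
276 > 257.50 → outlier.
All remaining values lie within [-10.50, 257.50].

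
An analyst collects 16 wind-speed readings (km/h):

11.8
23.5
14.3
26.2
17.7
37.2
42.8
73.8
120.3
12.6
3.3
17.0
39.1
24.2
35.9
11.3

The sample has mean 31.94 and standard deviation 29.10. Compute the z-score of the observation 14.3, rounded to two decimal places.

z = (14.3 − 31.94) / 29.10 = -0.61.

-0.61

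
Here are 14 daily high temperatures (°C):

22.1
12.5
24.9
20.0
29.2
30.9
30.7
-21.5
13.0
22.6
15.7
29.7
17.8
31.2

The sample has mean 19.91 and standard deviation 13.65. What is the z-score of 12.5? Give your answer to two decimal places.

-0.54

z = (12.5 − 19.91) / 13.65 = -0.54.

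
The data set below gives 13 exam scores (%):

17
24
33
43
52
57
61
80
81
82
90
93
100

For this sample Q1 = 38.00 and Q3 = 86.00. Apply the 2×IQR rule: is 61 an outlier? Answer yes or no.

no

IQR = Q3 − Q1 = 86.00 − 38.00 = 48.00.
Lower fence = Q1 − 2·IQR = 38.00 − 96.00 = -58.00.
Upper fence = Q3 + 2·IQR = 86.00 + 96.00 = 182.00.
61 lies within [-58.00, 182.00].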